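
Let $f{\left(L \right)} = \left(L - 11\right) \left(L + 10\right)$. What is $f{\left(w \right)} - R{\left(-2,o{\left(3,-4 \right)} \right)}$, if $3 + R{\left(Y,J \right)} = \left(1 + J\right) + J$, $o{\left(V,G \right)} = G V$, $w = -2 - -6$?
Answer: $-72$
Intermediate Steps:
$w = 4$ ($w = -2 + 6 = 4$)
$f{\left(L \right)} = \left(-11 + L\right) \left(10 + L\right)$
$R{\left(Y,J \right)} = -2 + 2 J$ ($R{\left(Y,J \right)} = -3 + \left(\left(1 + J\right) + J\right) = -3 + \left(1 + 2 J\right) = -2 + 2 J$)
$f{\left(w \right)} - R{\left(-2,o{\left(3,-4 \right)} \right)} = \left(-110 + 4^{2} - 4\right) - \left(-2 + 2 \left(\left(-4\right) 3\right)\right) = \left(-110 + 16 - 4\right) - \left(-2 + 2 \left(-12\right)\right) = -98 - \left(-2 - 24\right) = -98 - -26 = -98 + 26 = -72$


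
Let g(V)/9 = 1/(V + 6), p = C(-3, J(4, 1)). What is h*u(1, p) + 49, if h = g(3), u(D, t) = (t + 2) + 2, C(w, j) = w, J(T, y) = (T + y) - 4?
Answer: 50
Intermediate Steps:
J(T, y) = -4 + T + y
p = -3
g(V) = 9/(6 + V) (g(V) = 9/(V + 6) = 9/(6 + V))
u(D, t) = 4 + t (u(D, t) = (2 + t) + 2 = 4 + t)
h = 1 (h = 9/(6 + 3) = 9/9 = 9*(⅑) = 1)
h*u(1, p) + 49 = 1*(4 - 3) + 49 = 1*1 + 49 = 1 + 49 = 50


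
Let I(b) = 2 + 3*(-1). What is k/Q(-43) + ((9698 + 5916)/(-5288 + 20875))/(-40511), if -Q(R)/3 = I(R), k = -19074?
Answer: -4014727052220/631444957 ≈ -6358.0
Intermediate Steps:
I(b) = -1 (I(b) = 2 - 3 = -1)
Q(R) = 3 (Q(R) = -3*(-1) = 3)
k/Q(-43) + ((9698 + 5916)/(-5288 + 20875))/(-40511) = -19074/3 + ((9698 + 5916)/(-5288 + 20875))/(-40511) = -19074*1/3 + (15614/15587)*(-1/40511) = -6358 + (15614*(1/15587))*(-1/40511) = -6358 + (15614/15587)*(-1/40511) = -6358 - 15614/631444957 = -4014727052220/631444957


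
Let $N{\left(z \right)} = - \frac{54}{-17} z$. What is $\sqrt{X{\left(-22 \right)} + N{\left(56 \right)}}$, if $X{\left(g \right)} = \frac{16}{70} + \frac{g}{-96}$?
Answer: $\frac{\sqrt{9091706505}}{7140} \approx 13.354$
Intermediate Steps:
$N{\left(z \right)} = \frac{54 z}{17}$ ($N{\left(z \right)} = \left(-54\right) \left(- \frac{1}{17}\right) z = \frac{54 z}{17}$)
$X{\left(g \right)} = \frac{8}{35} - \frac{g}{96}$ ($X{\left(g \right)} = 16 \cdot \frac{1}{70} + g \left(- \frac{1}{96}\right) = \frac{8}{35} - \frac{g}{96}$)
$\sqrt{X{\left(-22 \right)} + N{\left(56 \right)}} = \sqrt{\left(\frac{8}{35} - - \frac{11}{48}\right) + \frac{54}{17} \cdot 56} = \sqrt{\left(\frac{8}{35} + \frac{11}{48}\right) + \frac{3024}{17}} = \sqrt{\frac{769}{1680} + \frac{3024}{17}} = \sqrt{\frac{5093393}{28560}} = \frac{\sqrt{9091706505}}{7140}$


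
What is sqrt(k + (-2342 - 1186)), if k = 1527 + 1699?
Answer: I*sqrt(302) ≈ 17.378*I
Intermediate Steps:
k = 3226
sqrt(k + (-2342 - 1186)) = sqrt(3226 + (-2342 - 1186)) = sqrt(3226 - 3528) = sqrt(-302) = I*sqrt(302)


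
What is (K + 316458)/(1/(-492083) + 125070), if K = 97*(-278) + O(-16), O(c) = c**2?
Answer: 8387062652/3620283577 ≈ 2.3167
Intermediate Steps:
K = -26710 (K = 97*(-278) + (-16)**2 = -26966 + 256 = -26710)
(K + 316458)/(1/(-492083) + 125070) = (-26710 + 316458)/(1/(-492083) + 125070) = 289748/(-1/492083 + 125070) = 289748/(61544820809/492083) = 289748*(492083/61544820809) = 8387062652/3620283577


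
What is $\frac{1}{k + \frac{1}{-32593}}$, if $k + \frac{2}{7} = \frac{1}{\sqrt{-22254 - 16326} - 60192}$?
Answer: $- \frac{53892802085494810284}{15400492300204859269} + \frac{104105757602 i \sqrt{9645}}{15400492300204859269} \approx -3.4994 + 6.6388 \cdot 10^{-7} i$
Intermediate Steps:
$k = - \frac{2}{7} + \frac{1}{-60192 + 2 i \sqrt{9645}}$ ($k = - \frac{2}{7} + \frac{1}{\sqrt{-22254 - 16326} - 60192} = - \frac{2}{7} + \frac{1}{\sqrt{-38580} - 60192} = - \frac{2}{7} + \frac{1}{2 i \sqrt{9645} - 60192} = - \frac{2}{7} + \frac{1}{-60192 + 2 i \sqrt{9645}} \approx -0.28573 - 5.4212 \cdot 10^{-8} i$)
$\frac{1}{k + \frac{1}{-32593}} = \frac{1}{\left(- \frac{603887686}{2113484009} - \frac{i \sqrt{9645}}{1811557722}\right) + \frac{1}{-32593}} = \frac{1}{\left(- \frac{603887686}{2113484009} - \frac{i \sqrt{9645}}{1811557722}\right) - \frac{1}{32593}} = \frac{1}{- \frac{19684624833807}{68884784305337} - \frac{i \sqrt{9645}}{1811557722}}$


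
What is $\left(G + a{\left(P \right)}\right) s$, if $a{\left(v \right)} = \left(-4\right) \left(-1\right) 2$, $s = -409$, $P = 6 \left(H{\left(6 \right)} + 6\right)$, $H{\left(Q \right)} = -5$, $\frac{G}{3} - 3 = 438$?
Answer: $-544379$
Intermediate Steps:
$G = 1323$ ($G = 9 + 3 \cdot 438 = 9 + 1314 = 1323$)
$P = 6$ ($P = 6 \left(-5 + 6\right) = 6 \cdot 1 = 6$)
$a{\left(v \right)} = 8$ ($a{\left(v \right)} = 4 \cdot 2 = 8$)
$\left(G + a{\left(P \right)}\right) s = \left(1323 + 8\right) \left(-409\right) = 1331 \left(-409\right) = -544379$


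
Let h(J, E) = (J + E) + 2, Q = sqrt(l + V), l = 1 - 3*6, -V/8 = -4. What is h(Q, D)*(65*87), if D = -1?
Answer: 5655 + 5655*sqrt(15) ≈ 27557.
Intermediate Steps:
V = 32 (V = -8*(-4) = 32)
l = -17 (l = 1 - 18 = -17)
Q = sqrt(15) (Q = sqrt(-17 + 32) = sqrt(15) ≈ 3.8730)
h(J, E) = 2 + E + J (h(J, E) = (E + J) + 2 = 2 + E + J)
h(Q, D)*(65*87) = (2 - 1 + sqrt(15))*(65*87) = (1 + sqrt(15))*5655 = 5655 + 5655*sqrt(15)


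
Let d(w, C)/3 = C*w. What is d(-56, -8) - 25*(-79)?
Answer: 3319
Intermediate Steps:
d(w, C) = 3*C*w (d(w, C) = 3*(C*w) = 3*C*w)
d(-56, -8) - 25*(-79) = 3*(-8)*(-56) - 25*(-79) = 1344 + 1975 = 3319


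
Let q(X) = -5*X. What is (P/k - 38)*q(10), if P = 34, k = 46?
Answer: 42850/23 ≈ 1863.0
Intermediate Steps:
(P/k - 38)*q(10) = (34/46 - 38)*(-5*10) = (34*(1/46) - 38)*(-50) = (17/23 - 38)*(-50) = -857/23*(-50) = 42850/23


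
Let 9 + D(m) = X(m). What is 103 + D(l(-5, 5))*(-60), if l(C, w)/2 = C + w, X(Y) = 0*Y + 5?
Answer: 343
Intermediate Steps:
X(Y) = 5 (X(Y) = 0 + 5 = 5)
l(C, w) = 2*C + 2*w (l(C, w) = 2*(C + w) = 2*C + 2*w)
D(m) = -4 (D(m) = -9 + 5 = -4)
103 + D(l(-5, 5))*(-60) = 103 - 4*(-60) = 103 + 240 = 343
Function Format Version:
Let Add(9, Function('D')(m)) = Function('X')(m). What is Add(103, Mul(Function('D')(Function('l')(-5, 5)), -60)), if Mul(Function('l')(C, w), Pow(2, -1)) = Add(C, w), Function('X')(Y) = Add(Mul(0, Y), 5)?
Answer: 343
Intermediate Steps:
Function('X')(Y) = 5 (Function('X')(Y) = Add(0, 5) = 5)
Function('l')(C, w) = Add(Mul(2, C), Mul(2, w)) (Function('l')(C, w) = Mul(2, Add(C, w)) = Add(Mul(2, C), Mul(2, w)))
Function('D')(m) = -4 (Function('D')(m) = Add(-9, 5) = -4)
Add(103, Mul(Function('D')(Function('l')(-5, 5)), -60)) = Add(103, Mul(-4, -60)) = Add(103, 240) = 343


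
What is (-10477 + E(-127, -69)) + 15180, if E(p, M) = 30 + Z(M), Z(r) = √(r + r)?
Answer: 4733 + I*√138 ≈ 4733.0 + 11.747*I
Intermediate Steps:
Z(r) = √2*√r (Z(r) = √(2*r) = √2*√r)
E(p, M) = 30 + √2*√M
(-10477 + E(-127, -69)) + 15180 = (-10477 + (30 + √2*√(-69))) + 15180 = (-10477 + (30 + √2*(I*√69))) + 15180 = (-10477 + (30 + I*√138)) + 15180 = (-10447 + I*√138) + 15180 = 4733 + I*√138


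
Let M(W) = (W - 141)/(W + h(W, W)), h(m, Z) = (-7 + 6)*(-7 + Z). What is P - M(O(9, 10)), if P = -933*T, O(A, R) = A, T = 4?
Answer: -25992/7 ≈ -3713.1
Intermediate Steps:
P = -3732 (P = -933*4 = -3732)
h(m, Z) = 7 - Z (h(m, Z) = -(-7 + Z) = 7 - Z)
M(W) = -141/7 + W/7 (M(W) = (W - 141)/(W + (7 - W)) = (-141 + W)/7 = (-141 + W)*(1/7) = -141/7 + W/7)
P - M(O(9, 10)) = -3732 - (-141/7 + (1/7)*9) = -3732 - (-141/7 + 9/7) = -3732 - 1*(-132/7) = -3732 + 132/7 = -25992/7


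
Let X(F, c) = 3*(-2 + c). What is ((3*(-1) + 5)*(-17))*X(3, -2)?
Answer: 408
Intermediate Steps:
X(F, c) = -6 + 3*c
((3*(-1) + 5)*(-17))*X(3, -2) = ((3*(-1) + 5)*(-17))*(-6 + 3*(-2)) = ((-3 + 5)*(-17))*(-6 - 6) = (2*(-17))*(-12) = -34*(-12) = 408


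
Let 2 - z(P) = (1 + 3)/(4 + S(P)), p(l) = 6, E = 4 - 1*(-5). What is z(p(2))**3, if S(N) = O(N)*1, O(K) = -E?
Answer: 2744/125 ≈ 21.952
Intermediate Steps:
E = 9 (E = 4 + 5 = 9)
O(K) = -9 (O(K) = -1*9 = -9)
S(N) = -9 (S(N) = -9*1 = -9)
z(P) = 14/5 (z(P) = 2 - (1 + 3)/(4 - 9) = 2 - 4/(-5) = 2 - 4*(-1)/5 = 2 - 1*(-4/5) = 2 + 4/5 = 14/5)
z(p(2))**3 = (14/5)**3 = 2744/125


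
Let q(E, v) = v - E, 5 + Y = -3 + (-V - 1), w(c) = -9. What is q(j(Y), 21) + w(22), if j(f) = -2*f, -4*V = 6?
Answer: -3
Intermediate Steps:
V = -3/2 (V = -¼*6 = -3/2 ≈ -1.5000)
Y = -15/2 (Y = -5 + (-3 + (-1*(-3/2) - 1)) = -5 + (-3 + (3/2 - 1)) = -5 + (-3 + ½) = -5 - 5/2 = -15/2 ≈ -7.5000)
q(j(Y), 21) + w(22) = (21 - (-2)*(-15)/2) - 9 = (21 - 1*15) - 9 = (21 - 15) - 9 = 6 - 9 = -3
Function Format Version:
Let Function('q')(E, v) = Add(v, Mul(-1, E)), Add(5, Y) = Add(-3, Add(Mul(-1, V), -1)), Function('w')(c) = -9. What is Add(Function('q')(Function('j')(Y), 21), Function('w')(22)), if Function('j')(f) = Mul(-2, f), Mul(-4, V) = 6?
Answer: -3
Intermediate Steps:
V = Rational(-3, 2) (V = Mul(Rational(-1, 4), 6) = Rational(-3, 2) ≈ -1.5000)
Y = Rational(-15, 2) (Y = Add(-5, Add(-3, Add(Mul(-1, Rational(-3, 2)), -1))) = Add(-5, Add(-3, Add(Rational(3, 2), -1))) = Add(-5, Add(-3, Rational(1, 2))) = Add(-5, Rational(-5, 2)) = Rational(-15, 2) ≈ -7.5000)
Add(Function('q')(Function('j')(Y), 21), Function('w')(22)) = Add(Add(21, Mul(-1, Mul(-2, Rational(-15, 2)))), -9) = Add(Add(21, Mul(-1, 15)), -9) = Add(Add(21, -15), -9) = Add(6, -9) = -3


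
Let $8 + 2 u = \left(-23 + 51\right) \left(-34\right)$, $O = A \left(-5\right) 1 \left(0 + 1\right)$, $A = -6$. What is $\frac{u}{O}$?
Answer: $-16$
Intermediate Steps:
$O = 30$ ($O = \left(-6\right) \left(-5\right) 1 \left(0 + 1\right) = 30 \cdot 1 \cdot 1 = 30 \cdot 1 = 30$)
$u = -480$ ($u = -4 + \frac{\left(-23 + 51\right) \left(-34\right)}{2} = -4 + \frac{28 \left(-34\right)}{2} = -4 + \frac{1}{2} \left(-952\right) = -4 - 476 = -480$)
$\frac{u}{O} = - \frac{480}{30} = \left(-480\right) \frac{1}{30} = -16$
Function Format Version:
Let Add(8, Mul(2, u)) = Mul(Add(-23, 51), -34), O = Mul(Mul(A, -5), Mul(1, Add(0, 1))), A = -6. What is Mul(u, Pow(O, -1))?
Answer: -16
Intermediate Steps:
O = 30 (O = Mul(Mul(-6, -5), Mul(1, Add(0, 1))) = Mul(30, Mul(1, 1)) = Mul(30, 1) = 30)
u = -480 (u = Add(-4, Mul(Rational(1, 2), Mul(Add(-23, 51), -34))) = Add(-4, Mul(Rational(1, 2), Mul(28, -34))) = Add(-4, Mul(Rational(1, 2), -952)) = Add(-4, -476) = -480)
Mul(u, Pow(O, -1)) = Mul(-480, Pow(30, -1)) = Mul(-480, Rational(1, 30)) = -16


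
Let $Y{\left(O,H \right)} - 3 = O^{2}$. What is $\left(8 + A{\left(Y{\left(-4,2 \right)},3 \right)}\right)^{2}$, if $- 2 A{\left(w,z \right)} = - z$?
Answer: $\frac{361}{4} \approx 90.25$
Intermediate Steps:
$Y{\left(O,H \right)} = 3 + O^{2}$
$A{\left(w,z \right)} = \frac{z}{2}$ ($A{\left(w,z \right)} = - \frac{\left(-1\right) z}{2} = \frac{z}{2}$)
$\left(8 + A{\left(Y{\left(-4,2 \right)},3 \right)}\right)^{2} = \left(8 + \frac{1}{2} \cdot 3\right)^{2} = \left(8 + \frac{3}{2}\right)^{2} = \left(\frac{19}{2}\right)^{2} = \frac{361}{4}$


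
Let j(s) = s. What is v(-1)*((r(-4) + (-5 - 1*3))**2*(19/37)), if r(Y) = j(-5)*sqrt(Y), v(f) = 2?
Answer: -1368/37 + 6080*I/37 ≈ -36.973 + 164.32*I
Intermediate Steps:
r(Y) = -5*sqrt(Y)
v(-1)*((r(-4) + (-5 - 1*3))**2*(19/37)) = 2*((-10*I + (-5 - 1*3))**2*(19/37)) = 2*((-10*I + (-5 - 3))**2*(19*(1/37))) = 2*((-10*I - 8)**2*(19/37)) = 2*((-8 - 10*I)**2*(19/37)) = 2*(19*(-8 - 10*I)**2/37) = 38*(-8 - 10*I)**2/37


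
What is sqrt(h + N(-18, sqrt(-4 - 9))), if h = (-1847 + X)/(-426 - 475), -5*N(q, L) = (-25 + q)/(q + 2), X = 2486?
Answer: I*sqrt(404832815)/18020 ≈ 1.1166*I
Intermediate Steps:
N(q, L) = -(-25 + q)/(5*(2 + q)) (N(q, L) = -(-25 + q)/(5*(q + 2)) = -(-25 + q)/(5*(2 + q)))
h = -639/901 (h = (-1847 + 2486)/(-426 - 475) = 639/(-901) = 639*(-1/901) = -639/901 ≈ -0.70921)
sqrt(h + N(-18, sqrt(-4 - 9))) = sqrt(-639/901 + (25 - 1*(-18))/(5*(2 - 18))) = sqrt(-639/901 + (1/5)*(25 + 18)/(-16)) = sqrt(-639/901 + (1/5)*(-1/16)*43) = sqrt(-639/901 - 43/80) = sqrt(-89863/72080) = I*sqrt(404832815)/18020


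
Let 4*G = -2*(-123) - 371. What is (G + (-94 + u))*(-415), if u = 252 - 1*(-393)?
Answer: -862785/4 ≈ -2.1570e+5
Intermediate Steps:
u = 645 (u = 252 + 393 = 645)
G = -125/4 (G = (-2*(-123) - 371)/4 = (246 - 371)/4 = (¼)*(-125) = -125/4 ≈ -31.250)
(G + (-94 + u))*(-415) = (-125/4 + (-94 + 645))*(-415) = (-125/4 + 551)*(-415) = (2079/4)*(-415) = -862785/4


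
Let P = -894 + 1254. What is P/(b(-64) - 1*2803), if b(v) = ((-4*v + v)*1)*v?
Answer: -360/15091 ≈ -0.023855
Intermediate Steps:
P = 360
b(v) = -3*v**2 (b(v) = (-3*v*1)*v = (-3*v)*v = -3*v**2)
P/(b(-64) - 1*2803) = 360/(-3*(-64)**2 - 1*2803) = 360/(-3*4096 - 2803) = 360/(-12288 - 2803) = 360/(-15091) = 360*(-1/15091) = -360/15091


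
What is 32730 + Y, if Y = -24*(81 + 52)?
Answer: 29538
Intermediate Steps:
Y = -3192 (Y = -24*133 = -3192)
32730 + Y = 32730 - 3192 = 29538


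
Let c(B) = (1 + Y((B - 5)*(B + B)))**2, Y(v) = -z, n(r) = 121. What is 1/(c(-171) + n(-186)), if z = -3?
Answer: 1/137 ≈ 0.0072993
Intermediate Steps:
Y(v) = 3 (Y(v) = -1*(-3) = 3)
c(B) = 16 (c(B) = (1 + 3)**2 = 4**2 = 16)
1/(c(-171) + n(-186)) = 1/(16 + 121) = 1/137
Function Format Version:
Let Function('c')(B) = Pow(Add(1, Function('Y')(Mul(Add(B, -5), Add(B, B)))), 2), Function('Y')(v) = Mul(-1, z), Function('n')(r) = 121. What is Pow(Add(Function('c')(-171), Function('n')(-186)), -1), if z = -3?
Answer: Rational(1, 137) ≈ 0.0072993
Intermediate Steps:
Function('Y')(v) = 3 (Function('Y')(v) = Mul(-1, -3) = 3)
Function('c')(B) = 16 (Function('c')(B) = Pow(Add(1, 3), 2) = Pow(4, 2) = 16)
Pow(Add(Function('c')(-171), Function('n')(-186)), -1) = Pow(Add(16, 121), -1) = Pow(137, -1) = Rational(1, 137)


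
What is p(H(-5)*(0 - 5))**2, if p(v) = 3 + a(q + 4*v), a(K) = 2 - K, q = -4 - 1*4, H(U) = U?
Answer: 7569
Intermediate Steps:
q = -8 (q = -4 - 4 = -8)
p(v) = 13 - 4*v (p(v) = 3 + (2 - (-8 + 4*v)) = 3 + (2 + (8 - 4*v)) = 3 + (10 - 4*v) = 13 - 4*v)
p(H(-5)*(0 - 5))**2 = (13 - (-20)*(0 - 5))**2 = (13 - (-20)*(-5))**2 = (13 - 4*25)**2 = (13 - 100)**2 = (-87)**2 = 7569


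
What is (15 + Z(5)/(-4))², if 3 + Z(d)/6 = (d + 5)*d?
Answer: 12321/4 ≈ 3080.3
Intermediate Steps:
Z(d) = -18 + 6*d*(5 + d) (Z(d) = -18 + 6*((d + 5)*d) = -18 + 6*((5 + d)*d) = -18 + 6*(d*(5 + d)) = -18 + 6*d*(5 + d))
(15 + Z(5)/(-4))² = (15 + (-18 + 6*5² + 30*5)/(-4))² = (15 + (-18 + 6*25 + 150)*(-¼))² = (15 + (-18 + 150 + 150)*(-¼))² = (15 + 282*(-¼))² = (15 - 141/2)² = (-111/2)² = 12321/4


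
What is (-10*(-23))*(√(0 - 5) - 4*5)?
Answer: -4600 + 230*I*√5 ≈ -4600.0 + 514.3*I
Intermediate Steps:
(-10*(-23))*(√(0 - 5) - 4*5) = 230*(√(-5) - 20) = 230*(I*√5 - 20) = 230*(-20 + I*√5) = -4600 + 230*I*√5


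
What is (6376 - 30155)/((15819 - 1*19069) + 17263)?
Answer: -23779/14013 ≈ -1.6969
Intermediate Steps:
(6376 - 30155)/((15819 - 1*19069) + 17263) = -23779/((15819 - 19069) + 17263) = -23779/(-3250 + 17263) = -23779/14013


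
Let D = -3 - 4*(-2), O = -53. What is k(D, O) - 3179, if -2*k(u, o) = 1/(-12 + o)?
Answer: -413269/130 ≈ -3179.0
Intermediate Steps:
D = 5 (D = -3 + 8 = 5)
k(u, o) = -1/(2*(-12 + o))
k(D, O) - 3179 = -1/(-24 + 2*(-53)) - 3179 = -1/(-24 - 106) - 3179 = -1/(-130) - 3179 = -1*(-1/130) - 3179 = 1/130 - 3179 = -413269/130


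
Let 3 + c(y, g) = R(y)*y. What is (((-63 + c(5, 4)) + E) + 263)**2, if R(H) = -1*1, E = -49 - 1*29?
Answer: 12996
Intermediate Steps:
E = -78 (E = -49 - 29 = -78)
R(H) = -1
c(y, g) = -3 - y
(((-63 + c(5, 4)) + E) + 263)**2 = (((-63 + (-3 - 1*5)) - 78) + 263)**2 = (((-63 + (-3 - 5)) - 78) + 263)**2 = (((-63 - 8) - 78) + 263)**2 = ((-71 - 78) + 263)**2 = (-149 + 263)**2 = 114**2 = 12996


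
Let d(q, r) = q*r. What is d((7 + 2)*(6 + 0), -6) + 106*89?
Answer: 9110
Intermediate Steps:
d((7 + 2)*(6 + 0), -6) + 106*89 = ((7 + 2)*(6 + 0))*(-6) + 106*89 = (9*6)*(-6) + 9434 = 54*(-6) + 9434 = -324 + 9434 = 9110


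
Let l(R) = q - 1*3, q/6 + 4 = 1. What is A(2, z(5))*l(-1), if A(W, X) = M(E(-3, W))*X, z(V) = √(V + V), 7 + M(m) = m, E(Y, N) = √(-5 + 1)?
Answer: √10*(147 - 42*I) ≈ 464.85 - 132.82*I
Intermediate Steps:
q = -18 (q = -24 + 6*1 = -24 + 6 = -18)
E(Y, N) = 2*I (E(Y, N) = √(-4) = 2*I)
M(m) = -7 + m
z(V) = √2*√V (z(V) = √(2*V) = √2*√V)
A(W, X) = X*(-7 + 2*I) (A(W, X) = (-7 + 2*I)*X = X*(-7 + 2*I))
l(R) = -21 (l(R) = -18 - 1*3 = -18 - 3 = -21)
A(2, z(5))*l(-1) = ((√2*√5)*(-7 + 2*I))*(-21) = (√10*(-7 + 2*I))*(-21) = -21*√10*(-7 + 2*I)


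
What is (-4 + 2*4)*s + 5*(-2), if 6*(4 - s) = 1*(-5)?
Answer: 28/3 ≈ 9.3333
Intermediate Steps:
s = 29/6 (s = 4 - (-5)/6 = 4 - ⅙*(-5) = 4 + ⅚ = 29/6 ≈ 4.8333)
(-4 + 2*4)*s + 5*(-2) = (-4 + 2*4)*(29/6) + 5*(-2) = (-4 + 8)*(29/6) - 10 = 4*(29/6) - 10 = 58/3 - 10 = 28/3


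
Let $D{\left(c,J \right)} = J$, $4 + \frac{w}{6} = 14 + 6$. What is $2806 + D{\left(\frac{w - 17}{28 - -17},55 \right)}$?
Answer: $2861$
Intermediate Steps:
$w = 96$ ($w = -24 + 6 \left(14 + 6\right) = -24 + 6 \cdot 20 = -24 + 120 = 96$)
$2806 + D{\left(\frac{w - 17}{28 - -17},55 \right)} = 2806 + 55 = 2861$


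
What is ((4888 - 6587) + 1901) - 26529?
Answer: -26327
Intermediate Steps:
((4888 - 6587) + 1901) - 26529 = (-1699 + 1901) - 26529 = 202 - 26529 = -26327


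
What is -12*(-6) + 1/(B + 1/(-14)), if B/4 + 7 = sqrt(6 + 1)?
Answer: 9534282/132497 - 784*sqrt(7)/132497 ≈ 71.943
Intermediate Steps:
B = -28 + 4*sqrt(7) (B = -28 + 4*sqrt(6 + 1) = -28 + 4*sqrt(7) ≈ -17.417)
-12*(-6) + 1/(B + 1/(-14)) = -12*(-6) + 1/((-28 + 4*sqrt(7)) + 1/(-14)) = 72 + 1/((-28 + 4*sqrt(7)) - 1/14) = 72 + 1/(-393/14 + 4*sqrt(7))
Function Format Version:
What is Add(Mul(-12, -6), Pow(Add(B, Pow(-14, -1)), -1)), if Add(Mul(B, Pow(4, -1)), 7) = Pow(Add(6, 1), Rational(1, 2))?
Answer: Add(Rational(9534282, 132497), Mul(Rational(-784, 132497), Pow(7, Rational(1, 2)))) ≈ 71.943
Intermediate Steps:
B = Add(-28, Mul(4, Pow(7, Rational(1, 2)))) (B = Add(-28, Mul(4, Pow(Add(6, 1), Rational(1, 2)))) = Add(-28, Mul(4, Pow(7, Rational(1, 2)))) ≈ -17.417)
Add(Mul(-12, -6), Pow(Add(B, Pow(-14, -1)), -1)) = Add(Mul(-12, -6), Pow(Add(Add(-28, Mul(4, Pow(7, Rational(1, 2)))), Pow(-14, -1)), -1)) = Add(72, Pow(Add(Add(-28, Mul(4, Pow(7, Rational(1, 2)))), Rational(-1, 14)), -1)) = Add(72, Pow(Add(Rational(-393, 14), Mul(4, Pow(7, Rational(1, 2)))), -1))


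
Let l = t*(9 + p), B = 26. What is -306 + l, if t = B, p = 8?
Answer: 136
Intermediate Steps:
t = 26
l = 442 (l = 26*(9 + 8) = 26*17 = 442)
-306 + l = -306 + 442 = 136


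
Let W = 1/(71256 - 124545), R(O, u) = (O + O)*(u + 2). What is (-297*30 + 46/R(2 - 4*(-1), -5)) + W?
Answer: -316582055/35526 ≈ -8911.3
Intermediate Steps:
R(O, u) = 2*O*(2 + u) (R(O, u) = (2*O)*(2 + u) = 2*O*(2 + u))
W = -1/53289 (W = 1/(-53289) = -1/53289 ≈ -1.8766e-5)
(-297*30 + 46/R(2 - 4*(-1), -5)) + W = (-297*30 + 46/((2*(2 - 4*(-1))*(2 - 5)))) - 1/53289 = (-8910 + 46/((2*(2 + 4)*(-3)))) - 1/53289 = (-8910 + 46/((2*6*(-3)))) - 1/53289 = (-8910 + 46/(-36)) - 1/53289 = (-8910 + 46*(-1/36)) - 1/53289 = (-8910 - 23/18) - 1/53289 = -160403/18 - 1/53289 = -316582055/35526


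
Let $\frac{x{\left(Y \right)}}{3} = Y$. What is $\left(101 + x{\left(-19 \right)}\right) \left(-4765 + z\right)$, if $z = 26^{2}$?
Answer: $-179916$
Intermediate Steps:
$z = 676$
$x{\left(Y \right)} = 3 Y$
$\left(101 + x{\left(-19 \right)}\right) \left(-4765 + z\right) = \left(101 + 3 \left(-19\right)\right) \left(-4765 + 676\right) = \left(101 - 57\right) \left(-4089\right) = 44 \left(-4089\right) = -179916$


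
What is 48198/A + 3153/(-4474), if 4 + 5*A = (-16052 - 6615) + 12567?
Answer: -92503931/3767108 ≈ -24.556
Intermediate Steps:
A = -10104/5 (A = -⅘ + ((-16052 - 6615) + 12567)/5 = -⅘ + (-22667 + 12567)/5 = -⅘ + (⅕)*(-10100) = -⅘ - 2020 = -10104/5 ≈ -2020.8)
48198/A + 3153/(-4474) = 48198/(-10104/5) + 3153/(-4474) = 48198*(-5/10104) + 3153*(-1/4474) = -40165/1684 - 3153/4474 = -92503931/3767108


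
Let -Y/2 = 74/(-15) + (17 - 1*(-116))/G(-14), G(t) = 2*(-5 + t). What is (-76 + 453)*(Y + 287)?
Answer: 1718366/15 ≈ 1.1456e+5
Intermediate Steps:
G(t) = -10 + 2*t
Y = 253/15 (Y = -2*(74/(-15) + (17 - 1*(-116))/(-10 + 2*(-14))) = -2*(74*(-1/15) + (17 + 116)/(-10 - 28)) = -2*(-74/15 + 133/(-38)) = -2*(-74/15 + 133*(-1/38)) = -2*(-74/15 - 7/2) = -2*(-253/30) = 253/15 ≈ 16.867)
(-76 + 453)*(Y + 287) = (-76 + 453)*(253/15 + 287) = 377*(4558/15) = 1718366/15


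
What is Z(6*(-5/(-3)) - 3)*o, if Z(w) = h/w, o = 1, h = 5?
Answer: 5/7 ≈ 0.71429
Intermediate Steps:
Z(w) = 5/w
Z(6*(-5/(-3)) - 3)*o = (5/(6*(-5/(-3)) - 3))*1 = (5/(6*(-5*(-⅓)) - 3))*1 = (5/(6*(5/3) - 3))*1 = (5/(10 - 3))*1 = (5/7)*1 = 5/7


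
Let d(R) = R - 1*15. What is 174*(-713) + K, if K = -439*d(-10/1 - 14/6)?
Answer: -336188/3 ≈ -1.1206e+5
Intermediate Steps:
d(R) = -15 + R (d(R) = R - 15 = -15 + R)
K = 35998/3 (K = -439*(-15 + (-10/1 - 14/6)) = -439*(-15 + (-10*1 - 14*⅙)) = -439*(-15 + (-10 - 7/3)) = -439*(-15 - 37/3) = -439*(-82/3) = 35998/3 ≈ 11999.)
174*(-713) + K = 174*(-713) + 35998/3 = -124062 + 35998/3 = -336188/3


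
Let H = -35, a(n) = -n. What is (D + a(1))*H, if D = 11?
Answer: -350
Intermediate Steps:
(D + a(1))*H = (11 - 1*1)*(-35) = (11 - 1)*(-35) = 10*(-35) = -350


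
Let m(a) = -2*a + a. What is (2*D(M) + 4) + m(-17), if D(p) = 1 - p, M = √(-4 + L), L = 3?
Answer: 23 - 2*I ≈ 23.0 - 2.0*I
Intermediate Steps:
m(a) = -a
M = I (M = √(-4 + 3) = √(-1) = I ≈ 1.0*I)
(2*D(M) + 4) + m(-17) = (2*(1 - I) + 4) - 1*(-17) = ((2 - 2*I) + 4) + 17 = (6 - 2*I) + 17 = 23 - 2*I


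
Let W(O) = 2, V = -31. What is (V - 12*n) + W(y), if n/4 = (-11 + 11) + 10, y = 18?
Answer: -509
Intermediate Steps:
n = 40 (n = 4*((-11 + 11) + 10) = 4*(0 + 10) = 4*10 = 40)
(V - 12*n) + W(y) = (-31 - 12*40) + 2 = (-31 - 480) + 2 = -511 + 2 = -509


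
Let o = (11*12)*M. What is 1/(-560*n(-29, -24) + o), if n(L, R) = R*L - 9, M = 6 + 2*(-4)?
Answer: -1/384984 ≈ -2.5975e-6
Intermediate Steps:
M = -2 (M = 6 - 8 = -2)
n(L, R) = -9 + L*R (n(L, R) = L*R - 9 = -9 + L*R)
o = -264 (o = (11*12)*(-2) = 132*(-2) = -264)
1/(-560*n(-29, -24) + o) = 1/(-560*(-9 - 29*(-24)) - 264) = 1/(-560*(-9 + 696) - 264) = 1/(-560*687 - 264) = 1/(-384720 - 264) = 1/(-384984) = -1/384984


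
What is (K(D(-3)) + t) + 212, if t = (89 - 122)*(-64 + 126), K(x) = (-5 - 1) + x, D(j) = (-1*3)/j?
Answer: -1839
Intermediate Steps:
D(j) = -3/j
K(x) = -6 + x
t = -2046 (t = -33*62 = -2046)
(K(D(-3)) + t) + 212 = ((-6 - 3/(-3)) - 2046) + 212 = ((-6 - 3*(-1/3)) - 2046) + 212 = ((-6 + 1) - 2046) + 212 = (-5 - 2046) + 212 = -2051 + 212 = -1839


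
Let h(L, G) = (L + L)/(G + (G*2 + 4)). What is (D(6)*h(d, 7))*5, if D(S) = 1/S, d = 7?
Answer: 7/15 ≈ 0.46667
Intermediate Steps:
h(L, G) = 2*L/(4 + 3*G) (h(L, G) = (2*L)/(G + (2*G + 4)) = (2*L)/(G + (4 + 2*G)) = (2*L)/(4 + 3*G) = 2*L/(4 + 3*G))
D(S) = 1/S
(D(6)*h(d, 7))*5 = ((2*7/(4 + 3*7))/6)*5 = ((2*7/(4 + 21))/6)*5 = ((2*7/25)/6)*5 = ((2*7*(1/25))/6)*5 = ((⅙)*(14/25))*5 = (7/75)*5 = 7/15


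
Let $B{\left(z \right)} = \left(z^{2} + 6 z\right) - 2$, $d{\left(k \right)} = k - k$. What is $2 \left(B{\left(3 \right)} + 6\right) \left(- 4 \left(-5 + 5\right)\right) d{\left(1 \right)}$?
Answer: $0$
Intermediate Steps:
$d{\left(k \right)} = 0$
$B{\left(z \right)} = -2 + z^{2} + 6 z$
$2 \left(B{\left(3 \right)} + 6\right) \left(- 4 \left(-5 + 5\right)\right) d{\left(1 \right)} = 2 \left(\left(-2 + 3^{2} + 6 \cdot 3\right) + 6\right) \left(- 4 \left(-5 + 5\right)\right) 0 = 2 \left(\left(-2 + 9 + 18\right) + 6\right) \left(\left(-4\right) 0\right) 0 = 2 \left(25 + 6\right) 0 \cdot 0 = 2 \cdot 31 \cdot 0 \cdot 0 = 62 \cdot 0 \cdot 0 = 0 \cdot 0 = 0$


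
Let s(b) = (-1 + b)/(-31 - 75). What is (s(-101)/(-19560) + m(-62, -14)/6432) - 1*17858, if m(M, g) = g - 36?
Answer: -2480747299669/138915120 ≈ -17858.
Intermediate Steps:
m(M, g) = -36 + g
s(b) = 1/106 - b/106 (s(b) = (-1 + b)/(-106) = (-1 + b)*(-1/106) = 1/106 - b/106)
(s(-101)/(-19560) + m(-62, -14)/6432) - 1*17858 = ((1/106 - 1/106*(-101))/(-19560) + (-36 - 14)/6432) - 1*17858 = ((1/106 + 101/106)*(-1/19560) - 50*1/6432) - 17858 = ((51/53)*(-1/19560) - 25/3216) - 17858 = (-17/345560 - 25/3216) - 17858 = -1086709/138915120 - 17858 = -2480747299669/138915120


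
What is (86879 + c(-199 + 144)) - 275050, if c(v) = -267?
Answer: -188438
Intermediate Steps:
(86879 + c(-199 + 144)) - 275050 = (86879 - 267) - 275050 = 86612 - 275050 = -188438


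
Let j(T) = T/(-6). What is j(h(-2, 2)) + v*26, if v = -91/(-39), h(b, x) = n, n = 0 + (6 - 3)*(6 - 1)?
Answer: 349/6 ≈ 58.167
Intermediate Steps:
n = 15 (n = 0 + 3*5 = 0 + 15 = 15)
h(b, x) = 15
j(T) = -T/6 (j(T) = T*(-1/6) = -T/6)
v = 7/3 (v = -91*(-1/39) = 7/3 ≈ 2.3333)
j(h(-2, 2)) + v*26 = -1/6*15 + (7/3)*26 = -5/2 + 182/3 = 349/6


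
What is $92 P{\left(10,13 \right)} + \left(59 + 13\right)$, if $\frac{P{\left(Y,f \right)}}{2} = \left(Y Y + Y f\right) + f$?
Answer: $44784$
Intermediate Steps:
$P{\left(Y,f \right)} = 2 f + 2 Y^{2} + 2 Y f$ ($P{\left(Y,f \right)} = 2 \left(\left(Y Y + Y f\right) + f\right) = 2 \left(\left(Y^{2} + Y f\right) + f\right) = 2 \left(f + Y^{2} + Y f\right) = 2 f + 2 Y^{2} + 2 Y f$)
$92 P{\left(10,13 \right)} + \left(59 + 13\right) = 92 \left(2 \cdot 13 + 2 \cdot 10^{2} + 2 \cdot 10 \cdot 13\right) + \left(59 + 13\right) = 92 \left(26 + 2 \cdot 100 + 260\right) + 72 = 92 \left(26 + 200 + 260\right) + 72 = 92 \cdot 486 + 72 = 44712 + 72 = 44784$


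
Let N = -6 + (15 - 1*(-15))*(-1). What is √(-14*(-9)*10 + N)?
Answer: 6*√34 ≈ 34.986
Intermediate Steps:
N = -36 (N = -6 + (15 + 15)*(-1) = -6 + 30*(-1) = -6 - 30 = -36)
√(-14*(-9)*10 + N) = √(-14*(-9)*10 - 36) = √(126*10 - 36) = √(1260 - 36) = √1224 = 6*√34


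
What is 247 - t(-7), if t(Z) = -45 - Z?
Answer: 285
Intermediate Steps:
247 - t(-7) = 247 - (-45 - 1*(-7)) = 247 - (-45 + 7) = 247 - 1*(-38) = 247 + 38 = 285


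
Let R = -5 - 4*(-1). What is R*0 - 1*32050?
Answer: -32050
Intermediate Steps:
R = -1 (R = -5 + 4 = -1)
R*0 - 1*32050 = -1*0 - 1*32050 = 0 - 32050 = -32050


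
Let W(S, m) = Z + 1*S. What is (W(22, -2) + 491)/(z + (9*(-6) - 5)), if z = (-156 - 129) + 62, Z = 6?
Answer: -173/94 ≈ -1.8404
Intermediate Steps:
z = -223 (z = -285 + 62 = -223)
W(S, m) = 6 + S (W(S, m) = 6 + 1*S = 6 + S)
(W(22, -2) + 491)/(z + (9*(-6) - 5)) = ((6 + 22) + 491)/(-223 + (9*(-6) - 5)) = (28 + 491)/(-223 + (-54 - 5)) = 519/(-223 - 59) = 519/(-282) = 519*(-1/282) = -173/94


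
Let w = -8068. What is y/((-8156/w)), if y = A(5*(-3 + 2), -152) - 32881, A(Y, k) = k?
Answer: -66627561/2039 ≈ -32677.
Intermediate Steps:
y = -33033 (y = -152 - 32881 = -33033)
y/((-8156/w)) = -33033/((-8156/(-8068))) = -33033/((-8156*(-1/8068))) = -33033/2039/2017 = -33033*2017/2039 = -66627561/2039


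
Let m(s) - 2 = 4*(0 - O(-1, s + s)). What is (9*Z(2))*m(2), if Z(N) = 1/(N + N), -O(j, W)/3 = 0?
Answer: 9/2 ≈ 4.5000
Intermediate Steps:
O(j, W) = 0 (O(j, W) = -3*0 = 0)
Z(N) = 1/(2*N)
m(s) = 2 (m(s) = 2 + 4*(0 - 1*0) = 2 + 4*(0 + 0) = 2 + 4*0 = 2 + 0 = 2)
(9*Z(2))*m(2) = (9*((½)/2))*2 = (9*((½)*(½)))*2 = (9*(¼))*2 = (9/4)*2 = 9/2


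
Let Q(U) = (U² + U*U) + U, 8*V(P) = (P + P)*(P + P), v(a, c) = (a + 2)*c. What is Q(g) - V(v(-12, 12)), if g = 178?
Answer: 56346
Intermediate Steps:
v(a, c) = c*(2 + a) (v(a, c) = (2 + a)*c = c*(2 + a))
V(P) = P²/2 (V(P) = ((P + P)*(P + P))/8 = ((2*P)*(2*P))/8 = (4*P²)/8 = P²/2)
Q(U) = U + 2*U² (Q(U) = (U² + U²) + U = 2*U² + U = U + 2*U²)
Q(g) - V(v(-12, 12)) = 178*(1 + 2*178) - (12*(2 - 12))²/2 = 178*(1 + 356) - (12*(-10))²/2 = 178*357 - (-120)²/2 = 63546 - 14400/2 = 63546 - 1*7200 = 63546 - 7200 = 56346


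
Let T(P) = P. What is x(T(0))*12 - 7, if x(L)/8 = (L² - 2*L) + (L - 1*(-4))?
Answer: 377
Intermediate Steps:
x(L) = 32 - 8*L + 8*L² (x(L) = 8*((L² - 2*L) + (L - 1*(-4))) = 8*((L² - 2*L) + (L + 4)) = 8*((L² - 2*L) + (4 + L)) = 8*(4 + L² - L) = 32 - 8*L + 8*L²)
x(T(0))*12 - 7 = (32 - 8*0 + 8*0²)*12 - 7 = (32 + 0 + 8*0)*12 - 7 = (32 + 0 + 0)*12 - 7 = 32*12 - 7 = 384 - 7 = 377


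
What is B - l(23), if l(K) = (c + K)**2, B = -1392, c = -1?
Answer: -1876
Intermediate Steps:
l(K) = (-1 + K)**2
B - l(23) = -1392 - (-1 + 23)**2 = -1392 - 1*22**2 = -1392 - 1*484 = -1392 - 484 = -1876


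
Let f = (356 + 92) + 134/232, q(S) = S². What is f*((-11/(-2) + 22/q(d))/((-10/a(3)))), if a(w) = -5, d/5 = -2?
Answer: 1488201/1160 ≈ 1282.9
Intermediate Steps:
d = -10 (d = 5*(-2) = -10)
f = 52035/116 (f = 448 + 134*(1/232) = 448 + 67/116 = 52035/116 ≈ 448.58)
f*((-11/(-2) + 22/q(d))/((-10/a(3)))) = 52035*((-11/(-2) + 22/((-10)²))/((-10/(-5))))/116 = 52035*((-11*(-½) + 22/100)/((-10*(-⅕))))/116 = 52035*((11/2 + 22*(1/100))/2)/116 = 52035*((11/2 + 11/50)*(½))/116 = 52035*((143/25)*(½))/116 = (52035/116)*(143/50) = 1488201/1160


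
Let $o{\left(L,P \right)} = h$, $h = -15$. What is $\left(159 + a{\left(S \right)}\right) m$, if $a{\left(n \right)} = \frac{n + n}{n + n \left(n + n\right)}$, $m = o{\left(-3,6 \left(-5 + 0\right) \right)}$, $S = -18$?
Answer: $- \frac{16689}{7} \approx -2384.1$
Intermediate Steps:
$o{\left(L,P \right)} = -15$
$m = -15$
$a{\left(n \right)} = \frac{2 n}{n + 2 n^{2}}$ ($a{\left(n \right)} = \frac{2 n}{n + n 2 n} = \frac{2 n}{n + 2 n^{2}}$)
$\left(159 + a{\left(S \right)}\right) m = \left(159 + \frac{2}{1 + 2 \left(-18\right)}\right) \left(-15\right) = \left(159 + \frac{2}{1 - 36}\right) \left(-15\right) = \left(159 + \frac{2}{-35}\right) \left(-15\right) = \left(159 + 2 \left(- \frac{1}{35}\right)\right) \left(-15\right) = \left(159 - \frac{2}{35}\right) \left(-15\right) = \frac{5563}{35} \left(-15\right) = - \frac{16689}{7}$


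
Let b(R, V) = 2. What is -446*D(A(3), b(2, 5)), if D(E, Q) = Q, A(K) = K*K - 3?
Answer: -892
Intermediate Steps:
A(K) = -3 + K² (A(K) = K² - 3 = -3 + K²)
-446*D(A(3), b(2, 5)) = -446*2 = -892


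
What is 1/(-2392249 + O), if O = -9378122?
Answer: -1/11770371 ≈ -8.4959e-8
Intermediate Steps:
1/(-2392249 + O) = 1/(-2392249 - 9378122) = 1/(-11770371) = -1/11770371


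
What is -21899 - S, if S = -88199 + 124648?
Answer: -58348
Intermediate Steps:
S = 36449
-21899 - S = -21899 - 1*36449 = -21899 - 36449 = -58348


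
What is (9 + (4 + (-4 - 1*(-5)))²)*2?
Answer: 68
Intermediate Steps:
(9 + (4 + (-4 - 1*(-5)))²)*2 = (9 + (4 + (-4 + 5))²)*2 = (9 + (4 + 1)²)*2 = (9 + 5²)*2 = (9 + 25)*2 = 34*2 = 68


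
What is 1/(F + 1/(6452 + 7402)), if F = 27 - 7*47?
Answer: -13854/4183907 ≈ -0.0033113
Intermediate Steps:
F = -302 (F = 27 - 329 = -302)
1/(F + 1/(6452 + 7402)) = 1/(-302 + 1/(6452 + 7402)) = 1/(-302 + 1/13854) = 1/(-4183907/13854) = -13854/4183907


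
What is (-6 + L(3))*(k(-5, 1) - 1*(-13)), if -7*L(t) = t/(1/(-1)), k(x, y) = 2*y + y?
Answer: -624/7 ≈ -89.143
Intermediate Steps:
k(x, y) = 3*y
L(t) = t/7 (L(t) = -t/(7*(1/(-1))) = -t/(7*(-1)) = -t*(-1)/7 = -(-1)*t/7 = t/7)
(-6 + L(3))*(k(-5, 1) - 1*(-13)) = (-6 + (⅐)*3)*(3*1 - 1*(-13)) = (-6 + 3/7)*(3 + 13) = -39/7*16 = -624/7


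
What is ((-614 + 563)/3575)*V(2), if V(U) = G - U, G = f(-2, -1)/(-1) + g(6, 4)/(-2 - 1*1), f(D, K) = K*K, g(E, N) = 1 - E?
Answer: 68/3575 ≈ 0.019021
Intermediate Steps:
f(D, K) = K**2
G = 2/3 (G = (-1)**2/(-1) + (1 - 1*6)/(-2 - 1*1) = 1*(-1) + (1 - 6)/(-2 - 1) = -1 - 5/(-3) = -1 - 5*(-1/3) = -1 + 5/3 = 2/3 ≈ 0.66667)
V(U) = 2/3 - U
((-614 + 563)/3575)*V(2) = ((-614 + 563)/3575)*(2/3 - 1*2) = (-51*1/3575)*(2/3 - 2) = -51/3575*(-4/3) = 68/3575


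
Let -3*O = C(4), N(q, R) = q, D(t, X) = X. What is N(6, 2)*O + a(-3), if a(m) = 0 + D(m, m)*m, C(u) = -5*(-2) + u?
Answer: -19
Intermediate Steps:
C(u) = 10 + u
a(m) = m² (a(m) = 0 + m*m = 0 + m² = m²)
O = -14/3 (O = -(10 + 4)/3 = -⅓*14 = -14/3 ≈ -4.6667)
N(6, 2)*O + a(-3) = 6*(-14/3) + (-3)² = -28 + 9 = -19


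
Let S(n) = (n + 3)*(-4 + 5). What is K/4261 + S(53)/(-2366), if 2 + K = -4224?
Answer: -731238/720109 ≈ -1.0155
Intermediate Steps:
K = -4226 (K = -2 - 4224 = -4226)
S(n) = 3 + n (S(n) = (3 + n)*1 = 3 + n)
K/4261 + S(53)/(-2366) = -4226/4261 + (3 + 53)/(-2366) = -4226*1/4261 + 56*(-1/2366) = -4226/4261 - 4/169 = -731238/720109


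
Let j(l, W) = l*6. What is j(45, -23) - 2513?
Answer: -2243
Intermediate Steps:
j(l, W) = 6*l
j(45, -23) - 2513 = 6*45 - 2513 = 270 - 2513 = -2243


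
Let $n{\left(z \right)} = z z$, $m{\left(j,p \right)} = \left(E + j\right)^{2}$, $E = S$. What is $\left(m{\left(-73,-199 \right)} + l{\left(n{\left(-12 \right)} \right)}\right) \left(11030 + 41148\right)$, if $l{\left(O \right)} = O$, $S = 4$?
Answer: $255933090$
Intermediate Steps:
$E = 4$
$m{\left(j,p \right)} = \left(4 + j\right)^{2}$
$n{\left(z \right)} = z^{2}$
$\left(m{\left(-73,-199 \right)} + l{\left(n{\left(-12 \right)} \right)}\right) \left(11030 + 41148\right) = \left(\left(4 - 73\right)^{2} + \left(-12\right)^{2}\right) \left(11030 + 41148\right) = \left(\left(-69\right)^{2} + 144\right) 52178 = \left(4761 + 144\right) 52178 = 4905 \cdot 52178 = 255933090$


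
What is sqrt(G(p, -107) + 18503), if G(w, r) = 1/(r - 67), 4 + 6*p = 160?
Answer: sqrt(560196654)/174 ≈ 136.03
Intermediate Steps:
p = 26 (p = -2/3 + (1/6)*160 = -2/3 + 80/3 = 26)
G(w, r) = 1/(-67 + r)
sqrt(G(p, -107) + 18503) = sqrt(1/(-67 - 107) + 18503) = sqrt(1/(-174) + 18503) = sqrt(-1/174 + 18503) = sqrt(3219521/174) = sqrt(560196654)/174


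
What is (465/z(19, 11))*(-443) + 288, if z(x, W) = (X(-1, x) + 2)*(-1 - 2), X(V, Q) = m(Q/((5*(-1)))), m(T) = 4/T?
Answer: 1309819/18 ≈ 72768.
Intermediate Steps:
X(V, Q) = -20/Q (X(V, Q) = 4/((Q/((5*(-1))))) = 4/((Q/(-5))) = 4/((Q*(-1/5))) = 4/((-Q/5)) = 4*(-5/Q) = -20/Q)
z(x, W) = -6 + 60/x (z(x, W) = (-20/x + 2)*(-1 - 2) = (2 - 20/x)*(-3) = -6 + 60/x)
(465/z(19, 11))*(-443) + 288 = (465/(-6 + 60/19))*(-443) + 288 = (465/(-54/19))*(-443) + 288 = (465*(-19/54))*(-443) + 288 = -2945/18*(-443) + 288 = 1304635/18 + 288 = 1309819/18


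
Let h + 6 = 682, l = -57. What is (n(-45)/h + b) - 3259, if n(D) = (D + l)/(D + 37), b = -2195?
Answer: -14747565/2704 ≈ -5454.0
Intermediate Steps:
h = 676 (h = -6 + 682 = 676)
n(D) = (-57 + D)/(37 + D) (n(D) = (D - 57)/(D + 37) = (-57 + D)/(37 + D))
(n(-45)/h + b) - 3259 = (((-57 - 45)/(37 - 45))/676 - 2195) - 3259 = ((-102/(-8))*(1/676) - 2195) - 3259 = (-⅛*(-102)*(1/676) - 2195) - 3259 = ((51/4)*(1/676) - 2195) - 3259 = (51/2704 - 2195) - 3259 = -5935229/2704 - 3259 = -14747565/2704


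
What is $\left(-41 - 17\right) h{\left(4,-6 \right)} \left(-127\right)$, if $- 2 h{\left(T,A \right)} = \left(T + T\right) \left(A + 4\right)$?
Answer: $58928$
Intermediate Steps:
$h{\left(T,A \right)} = - T \left(4 + A\right)$ ($h{\left(T,A \right)} = - \frac{\left(T + T\right) \left(A + 4\right)}{2} = - \frac{2 T \left(4 + A\right)}{2} = - T \left(4 + A\right)$)
$\left(-41 - 17\right) h{\left(4,-6 \right)} \left(-127\right) = \left(-41 - 17\right) \left(\left(-1\right) 4 \left(4 - 6\right)\right) \left(-127\right) = - 58 \left(\left(-1\right) 4 \left(-2\right)\right) \left(-127\right) = \left(-58\right) 8 \left(-127\right) = \left(-464\right) \left(-127\right) = 58928$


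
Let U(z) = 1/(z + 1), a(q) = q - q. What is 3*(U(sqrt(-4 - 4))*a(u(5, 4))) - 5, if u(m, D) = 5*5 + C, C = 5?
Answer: -5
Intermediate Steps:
u(m, D) = 30 (u(m, D) = 5*5 + 5 = 25 + 5 = 30)
a(q) = 0
U(z) = 1/(1 + z)
3*(U(sqrt(-4 - 4))*a(u(5, 4))) - 5 = 3*(0/(1 + sqrt(-4 - 4))) - 5 = 3*(0/(1 + sqrt(-8))) - 5 = 3*(0/(1 + 2*I*sqrt(2))) - 5 = 3*0 - 5 = 0 - 5 = -5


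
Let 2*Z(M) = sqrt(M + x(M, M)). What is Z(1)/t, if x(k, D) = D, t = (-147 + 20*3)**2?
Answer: sqrt(2)/15138 ≈ 9.3421e-5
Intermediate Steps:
t = 7569 (t = (-147 + 60)**2 = (-87)**2 = 7569)
Z(M) = sqrt(2)*sqrt(M)/2 (Z(M) = sqrt(M + M)/2 = sqrt(2*M)/2 = (sqrt(2)*sqrt(M))/2 = sqrt(2)*sqrt(M)/2)
Z(1)/t = (sqrt(2)*sqrt(1)/2)/7569 = ((1/2)*sqrt(2)*1)*(1/7569) = (sqrt(2)/2)*(1/7569) = sqrt(2)/15138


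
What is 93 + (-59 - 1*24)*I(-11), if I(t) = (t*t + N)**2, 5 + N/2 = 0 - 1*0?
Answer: -1022550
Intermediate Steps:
N = -10 (N = -10 + 2*(0 - 1*0) = -10 + 2*(0 + 0) = -10 + 2*0 = -10 + 0 = -10)
I(t) = (-10 + t**2)**2 (I(t) = (t*t - 10)**2 = (t**2 - 10)**2 = (-10 + t**2)**2)
93 + (-59 - 1*24)*I(-11) = 93 + (-59 - 1*24)*(-10 + (-11)**2)**2 = 93 + (-59 - 24)*(-10 + 121)**2 = 93 - 83*111**2 = 93 - 83*12321 = 93 - 1022643 = -1022550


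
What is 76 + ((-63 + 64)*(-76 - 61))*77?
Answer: -10473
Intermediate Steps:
76 + ((-63 + 64)*(-76 - 61))*77 = 76 + (1*(-137))*77 = 76 - 137*77 = 76 - 10549 = -10473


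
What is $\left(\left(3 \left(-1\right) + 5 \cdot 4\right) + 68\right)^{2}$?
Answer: $7225$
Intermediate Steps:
$\left(\left(3 \left(-1\right) + 5 \cdot 4\right) + 68\right)^{2} = \left(\left(-3 + 20\right) + 68\right)^{2} = \left(17 + 68\right)^{2} = 85^{2} = 7225$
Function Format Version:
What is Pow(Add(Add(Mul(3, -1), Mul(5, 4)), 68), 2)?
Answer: 7225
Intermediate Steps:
Pow(Add(Add(Mul(3, -1), Mul(5, 4)), 68), 2) = Pow(Add(Add(-3, 20), 68), 2) = Pow(Add(17, 68), 2) = Pow(85, 2) = 7225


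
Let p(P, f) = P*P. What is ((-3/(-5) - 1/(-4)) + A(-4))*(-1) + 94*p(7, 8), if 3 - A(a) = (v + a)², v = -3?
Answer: 93023/20 ≈ 4651.1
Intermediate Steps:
p(P, f) = P²
A(a) = 3 - (-3 + a)²
((-3/(-5) - 1/(-4)) + A(-4))*(-1) + 94*p(7, 8) = ((-3/(-5) - 1/(-4)) + (3 - (-3 - 4)²))*(-1) + 94*7² = ((-3*(-⅕) - 1*(-¼)) + (3 - 1*(-7)²))*(-1) + 94*49 = ((⅗ + ¼) + (3 - 1*49))*(-1) + 4606 = (17/20 + (3 - 49))*(-1) + 4606 = (17/20 - 46)*(-1) + 4606 = -903/20*(-1) + 4606 = 903/20 + 4606 = 93023/20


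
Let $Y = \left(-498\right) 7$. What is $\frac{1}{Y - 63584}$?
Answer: $- \frac{1}{67070} \approx -1.491 \cdot 10^{-5}$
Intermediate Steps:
$Y = -3486$
$\frac{1}{Y - 63584} = \frac{1}{-3486 - 63584} = \frac{1}{-67070} = - \frac{1}{67070}$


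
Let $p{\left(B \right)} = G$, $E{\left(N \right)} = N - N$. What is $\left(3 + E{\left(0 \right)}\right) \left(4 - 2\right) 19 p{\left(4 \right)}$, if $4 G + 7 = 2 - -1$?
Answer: $-114$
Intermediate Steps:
$E{\left(N \right)} = 0$
$G = -1$ ($G = - \frac{7}{4} + \frac{2 - -1}{4} = - \frac{7}{4} + \frac{2 + 1}{4} = - \frac{7}{4} + \frac{1}{4} \cdot 3 = - \frac{7}{4} + \frac{3}{4} = -1$)
$p{\left(B \right)} = -1$
$\left(3 + E{\left(0 \right)}\right) \left(4 - 2\right) 19 p{\left(4 \right)} = \left(3 + 0\right) \left(4 - 2\right) 19 \left(-1\right) = 3 \cdot 2 \cdot 19 \left(-1\right) = 6 \cdot 19 \left(-1\right) = 114 \left(-1\right) = -114$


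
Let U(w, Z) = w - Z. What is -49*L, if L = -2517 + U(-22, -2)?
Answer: 124313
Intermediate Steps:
L = -2537 (L = -2517 + (-22 - 1*(-2)) = -2517 + (-22 + 2) = -2517 - 20 = -2537)
-49*L = -49*(-2537) = 124313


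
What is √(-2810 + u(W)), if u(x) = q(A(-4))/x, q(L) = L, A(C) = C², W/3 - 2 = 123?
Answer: I*√15806010/75 ≈ 53.009*I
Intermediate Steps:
W = 375 (W = 6 + 3*123 = 6 + 369 = 375)
u(x) = 16/x (u(x) = (-4)²/x = 16/x)
√(-2810 + u(W)) = √(-2810 + 16/375) = √(-1053734/375) = I*√15806010/75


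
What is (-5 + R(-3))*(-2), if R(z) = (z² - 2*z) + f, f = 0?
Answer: -20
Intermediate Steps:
R(z) = z² - 2*z (R(z) = (z² - 2*z) + 0 = z² - 2*z)
(-5 + R(-3))*(-2) = (-5 - 3*(-2 - 3))*(-2) = (-5 - 3*(-5))*(-2) = (-5 + 15)*(-2) = 10*(-2) = -20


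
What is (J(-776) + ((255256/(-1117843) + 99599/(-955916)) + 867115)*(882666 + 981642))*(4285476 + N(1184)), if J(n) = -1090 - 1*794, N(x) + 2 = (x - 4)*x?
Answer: 2454038516177676122967419638734/267141002297 ≈ 9.1863e+18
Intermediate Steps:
N(x) = -2 + x*(-4 + x) (N(x) = -2 + (x - 4)*x = -2 + (-4 + x)*x = -2 + x*(-4 + x))
J(n) = -1884 (J(n) = -1090 - 794 = -1884)
(J(-776) + ((255256/(-1117843) + 99599/(-955916)) + 867115)*(882666 + 981642))*(4285476 + N(1184)) = (-1884 + ((255256/(-1117843) + 99599/(-955916)) + 867115)*(882666 + 981642))*(4285476 + (-2 + 1184² - 4*1184)) = (-1884 + ((255256*(-1/1117843) + 99599*(-1/955916)) + 867115)*1864308)*(4285476 + (-2 + 1401856 - 4736)) = (-1884 + ((-255256/1117843 - 99599/955916) + 867115)*1864308)*(4285476 + 1397118) = (-1884 + (-355339339453/1068564009188 + 867115)*1864308)*5682594 = (-1884 + (926567525487713167/1068564009188)*1864308)*5682594 = (-1884 + 431851812576736889735859/267141002297)*5682594 = (431851812073443241408311/267141002297)*5682594 = 2454038516177676122967419638734/267141002297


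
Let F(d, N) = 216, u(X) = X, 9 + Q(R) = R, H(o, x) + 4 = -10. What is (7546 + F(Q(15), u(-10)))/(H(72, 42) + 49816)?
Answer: 3881/24901 ≈ 0.15586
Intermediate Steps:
H(o, x) = -14 (H(o, x) = -4 - 10 = -14)
Q(R) = -9 + R
(7546 + F(Q(15), u(-10)))/(H(72, 42) + 49816) = (7546 + 216)/(-14 + 49816) = 7762/49802 = 7762*(1/49802) = 3881/24901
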